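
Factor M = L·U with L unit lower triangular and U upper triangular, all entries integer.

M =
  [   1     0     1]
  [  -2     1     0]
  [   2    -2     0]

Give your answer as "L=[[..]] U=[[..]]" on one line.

L=[[1,0,0],[-2,1,0],[2,-2,1]] U=[[1,0,1],[0,1,2],[0,0,2]]

  R1 -= -2·R0 → [0,1,2]
  R2 -= 2·R0 → [0,-2,-2]
  R2 -= -2·R1 → [0,0,2]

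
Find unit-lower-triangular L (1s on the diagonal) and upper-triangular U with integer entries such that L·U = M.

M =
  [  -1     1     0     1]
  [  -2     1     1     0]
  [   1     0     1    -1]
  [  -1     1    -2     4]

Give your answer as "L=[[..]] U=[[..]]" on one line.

  r1 -= 2·r0 → [0,-1,1,-2]
  r2 -= -1·r0 → [0,1,1,0]
  r3 -= 1·r0 → [0,0,-2,3]
  r2 -= -1·r1 → [0,0,2,-2]
  r3 -= 0·r1 → [0,0,-2,3]
  r3 -= -1·r2 → [0,0,0,1]

L=[[1,0,0,0],[2,1,0,0],[-1,-1,1,0],[1,0,-1,1]] U=[[-1,1,0,1],[0,-1,1,-2],[0,0,2,-2],[0,0,0,1]]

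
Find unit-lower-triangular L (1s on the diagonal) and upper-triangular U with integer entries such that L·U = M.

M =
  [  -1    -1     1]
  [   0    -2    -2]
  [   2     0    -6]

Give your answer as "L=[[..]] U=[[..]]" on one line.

  R1 -= 0·R0 → [0,-2,-2]
  R2 -= -2·R0 → [0,-2,-4]
  R2 -= 1·R1 → [0,0,-2]

L=[[1,0,0],[0,1,0],[-2,1,1]] U=[[-1,-1,1],[0,-2,-2],[0,0,-2]]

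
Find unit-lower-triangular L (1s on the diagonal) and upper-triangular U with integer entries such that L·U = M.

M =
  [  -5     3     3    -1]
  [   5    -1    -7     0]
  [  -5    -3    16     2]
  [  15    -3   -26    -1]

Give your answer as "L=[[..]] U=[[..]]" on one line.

L=[[1,0,0,0],[-1,1,0,0],[1,-3,1,0],[-3,3,-5,1]] U=[[-5,3,3,-1],[0,2,-4,-1],[0,0,1,0],[0,0,0,-1]]

  row1 -= -1·row0 → [0,2,-4,-1]
  row2 -= 1·row0 → [0,-6,13,3]
  row3 -= -3·row0 → [0,6,-17,-4]
  row2 -= -3·row1 → [0,0,1,0]
  row3 -= 3·row1 → [0,0,-5,-1]
  row3 -= -5·row2 → [0,0,0,-1]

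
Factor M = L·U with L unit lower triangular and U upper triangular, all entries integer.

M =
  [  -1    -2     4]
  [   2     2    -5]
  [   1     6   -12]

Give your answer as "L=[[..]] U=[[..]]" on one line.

  row1 -= -2·row0 → [0,-2,3]
  row2 -= -1·row0 → [0,4,-8]
  row2 -= -2·row1 → [0,0,-2]

L=[[1,0,0],[-2,1,0],[-1,-2,1]] U=[[-1,-2,4],[0,-2,3],[0,0,-2]]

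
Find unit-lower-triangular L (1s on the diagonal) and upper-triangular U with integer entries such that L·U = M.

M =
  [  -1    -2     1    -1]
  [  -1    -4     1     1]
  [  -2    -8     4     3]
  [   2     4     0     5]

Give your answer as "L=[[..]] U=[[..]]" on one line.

L=[[1,0,0,0],[1,1,0,0],[2,2,1,0],[-2,0,1,1]] U=[[-1,-2,1,-1],[0,-2,0,2],[0,0,2,1],[0,0,0,2]]

  R1 -= 1·R0 → [0,-2,0,2]
  R2 -= 2·R0 → [0,-4,2,5]
  R3 -= -2·R0 → [0,0,2,3]
  R2 -= 2·R1 → [0,0,2,1]
  R3 -= 0·R1 → [0,0,2,3]
  R3 -= 1·R2 → [0,0,0,2]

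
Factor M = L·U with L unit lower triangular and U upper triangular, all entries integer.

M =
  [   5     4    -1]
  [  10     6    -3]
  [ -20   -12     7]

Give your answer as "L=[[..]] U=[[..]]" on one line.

L=[[1,0,0],[2,1,0],[-4,-2,1]] U=[[5,4,-1],[0,-2,-1],[0,0,1]]

  row1 -= 2·row0 → [0,-2,-1]
  row2 -= -4·row0 → [0,4,3]
  row2 -= -2·row1 → [0,0,1]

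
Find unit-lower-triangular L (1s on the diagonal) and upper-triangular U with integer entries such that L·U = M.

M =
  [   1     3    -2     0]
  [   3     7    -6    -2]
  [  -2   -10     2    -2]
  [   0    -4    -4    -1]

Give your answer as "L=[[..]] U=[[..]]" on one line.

L=[[1,0,0,0],[3,1,0,0],[-2,2,1,0],[0,2,2,1]] U=[[1,3,-2,0],[0,-2,0,-2],[0,0,-2,2],[0,0,0,-1]]

  row1 -= 3·row0 → [0,-2,0,-2]
  row2 -= -2·row0 → [0,-4,-2,-2]
  row3 -= 0·row0 → [0,-4,-4,-1]
  row2 -= 2·row1 → [0,0,-2,2]
  row3 -= 2·row1 → [0,0,-4,3]
  row3 -= 2·row2 → [0,0,0,-1]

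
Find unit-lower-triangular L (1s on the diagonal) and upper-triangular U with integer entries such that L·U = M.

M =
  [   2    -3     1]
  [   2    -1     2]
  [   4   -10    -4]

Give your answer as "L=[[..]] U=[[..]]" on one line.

L=[[1,0,0],[1,1,0],[2,-2,1]] U=[[2,-3,1],[0,2,1],[0,0,-4]]

  row1 -= 1·row0 → [0,2,1]
  row2 -= 2·row0 → [0,-4,-6]
  row2 -= -2·row1 → [0,0,-4]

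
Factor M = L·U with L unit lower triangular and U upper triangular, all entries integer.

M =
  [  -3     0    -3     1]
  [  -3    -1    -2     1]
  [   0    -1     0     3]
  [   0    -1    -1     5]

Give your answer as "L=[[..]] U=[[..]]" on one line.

  R1 -= 1·R0 → [0,-1,1,0]
  R2 -= 0·R0 → [0,-1,0,3]
  R3 -= 0·R0 → [0,-1,-1,5]
  R2 -= 1·R1 → [0,0,-1,3]
  R3 -= 1·R1 → [0,0,-2,5]
  R3 -= 2·R2 → [0,0,0,-1]

L=[[1,0,0,0],[1,1,0,0],[0,1,1,0],[0,1,2,1]] U=[[-3,0,-3,1],[0,-1,1,0],[0,0,-1,3],[0,0,0,-1]]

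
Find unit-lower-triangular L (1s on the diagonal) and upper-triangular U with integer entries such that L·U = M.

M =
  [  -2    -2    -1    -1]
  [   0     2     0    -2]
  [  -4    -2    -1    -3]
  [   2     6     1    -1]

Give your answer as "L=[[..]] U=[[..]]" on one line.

  r1 -= 0·r0 → [0,2,0,-2]
  r2 -= 2·r0 → [0,2,1,-1]
  r3 -= -1·r0 → [0,4,0,-2]
  r2 -= 1·r1 → [0,0,1,1]
  r3 -= 2·r1 → [0,0,0,2]
  r3 -= 0·r2 → [0,0,0,2]

L=[[1,0,0,0],[0,1,0,0],[2,1,1,0],[-1,2,0,1]] U=[[-2,-2,-1,-1],[0,2,0,-2],[0,0,1,1],[0,0,0,2]]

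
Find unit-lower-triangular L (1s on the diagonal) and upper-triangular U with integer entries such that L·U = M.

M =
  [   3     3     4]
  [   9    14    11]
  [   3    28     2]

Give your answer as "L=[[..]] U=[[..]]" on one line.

  r1 -= 3·r0 → [0,5,-1]
  r2 -= 1·r0 → [0,25,-2]
  r2 -= 5·r1 → [0,0,3]

L=[[1,0,0],[3,1,0],[1,5,1]] U=[[3,3,4],[0,5,-1],[0,0,3]]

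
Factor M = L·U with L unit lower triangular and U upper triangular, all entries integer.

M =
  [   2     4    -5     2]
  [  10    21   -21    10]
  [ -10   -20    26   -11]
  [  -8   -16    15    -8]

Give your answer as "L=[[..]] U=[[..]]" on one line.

  R1 -= 5·R0 → [0,1,4,0]
  R2 -= -5·R0 → [0,0,1,-1]
  R3 -= -4·R0 → [0,0,-5,0]
  R2 -= 0·R1 → [0,0,1,-1]
  R3 -= 0·R1 → [0,0,-5,0]
  R3 -= -5·R2 → [0,0,0,-5]

L=[[1,0,0,0],[5,1,0,0],[-5,0,1,0],[-4,0,-5,1]] U=[[2,4,-5,2],[0,1,4,0],[0,0,1,-1],[0,0,0,-5]]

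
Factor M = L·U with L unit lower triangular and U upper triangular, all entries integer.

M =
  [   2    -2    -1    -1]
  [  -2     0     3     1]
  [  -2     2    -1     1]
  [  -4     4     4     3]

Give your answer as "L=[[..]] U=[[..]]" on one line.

L=[[1,0,0,0],[-1,1,0,0],[-1,0,1,0],[-2,0,-1,1]] U=[[2,-2,-1,-1],[0,-2,2,0],[0,0,-2,0],[0,0,0,1]]

  R1 -= -1·R0 → [0,-2,2,0]
  R2 -= -1·R0 → [0,0,-2,0]
  R3 -= -2·R0 → [0,0,2,1]
  R2 -= 0·R1 → [0,0,-2,0]
  R3 -= 0·R1 → [0,0,2,1]
  R3 -= -1·R2 → [0,0,0,1]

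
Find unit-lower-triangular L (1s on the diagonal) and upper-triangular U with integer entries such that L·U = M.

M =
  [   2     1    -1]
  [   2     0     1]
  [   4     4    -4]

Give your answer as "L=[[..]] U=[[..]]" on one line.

  R1 -= 1·R0 → [0,-1,2]
  R2 -= 2·R0 → [0,2,-2]
  R2 -= -2·R1 → [0,0,2]

L=[[1,0,0],[1,1,0],[2,-2,1]] U=[[2,1,-1],[0,-1,2],[0,0,2]]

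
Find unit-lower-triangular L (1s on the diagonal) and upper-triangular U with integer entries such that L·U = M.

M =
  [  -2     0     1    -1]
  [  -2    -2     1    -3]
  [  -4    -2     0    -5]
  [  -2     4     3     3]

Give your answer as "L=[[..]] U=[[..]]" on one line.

  R1 -= 1·R0 → [0,-2,0,-2]
  R2 -= 2·R0 → [0,-2,-2,-3]
  R3 -= 1·R0 → [0,4,2,4]
  R2 -= 1·R1 → [0,0,-2,-1]
  R3 -= -2·R1 → [0,0,2,0]
  R3 -= -1·R2 → [0,0,0,-1]

L=[[1,0,0,0],[1,1,0,0],[2,1,1,0],[1,-2,-1,1]] U=[[-2,0,1,-1],[0,-2,0,-2],[0,0,-2,-1],[0,0,0,-1]]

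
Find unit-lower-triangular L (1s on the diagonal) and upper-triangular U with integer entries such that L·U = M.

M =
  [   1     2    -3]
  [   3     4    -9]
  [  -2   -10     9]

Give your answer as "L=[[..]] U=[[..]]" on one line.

L=[[1,0,0],[3,1,0],[-2,3,1]] U=[[1,2,-3],[0,-2,0],[0,0,3]]

  r1 -= 3·r0 → [0,-2,0]
  r2 -= -2·r0 → [0,-6,3]
  r2 -= 3·r1 → [0,0,3]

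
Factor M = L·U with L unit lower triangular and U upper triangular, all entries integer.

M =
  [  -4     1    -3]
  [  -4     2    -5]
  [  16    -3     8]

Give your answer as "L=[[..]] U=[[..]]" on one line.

  row1 -= 1·row0 → [0,1,-2]
  row2 -= -4·row0 → [0,1,-4]
  row2 -= 1·row1 → [0,0,-2]

L=[[1,0,0],[1,1,0],[-4,1,1]] U=[[-4,1,-3],[0,1,-2],[0,0,-2]]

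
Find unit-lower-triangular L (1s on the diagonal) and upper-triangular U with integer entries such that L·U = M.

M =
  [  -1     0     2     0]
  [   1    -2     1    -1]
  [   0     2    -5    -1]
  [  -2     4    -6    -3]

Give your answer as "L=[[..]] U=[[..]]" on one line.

  R1 -= -1·R0 → [0,-2,3,-1]
  R2 -= 0·R0 → [0,2,-5,-1]
  R3 -= 2·R0 → [0,4,-10,-3]
  R2 -= -1·R1 → [0,0,-2,-2]
  R3 -= -2·R1 → [0,0,-4,-5]
  R3 -= 2·R2 → [0,0,0,-1]

L=[[1,0,0,0],[-1,1,0,0],[0,-1,1,0],[2,-2,2,1]] U=[[-1,0,2,0],[0,-2,3,-1],[0,0,-2,-2],[0,0,0,-1]]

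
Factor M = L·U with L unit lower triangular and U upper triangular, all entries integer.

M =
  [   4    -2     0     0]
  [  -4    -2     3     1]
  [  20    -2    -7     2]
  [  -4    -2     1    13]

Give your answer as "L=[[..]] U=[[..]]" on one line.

  r1 -= -1·r0 → [0,-4,3,1]
  r2 -= 5·r0 → [0,8,-7,2]
  r3 -= -1·r0 → [0,-4,1,13]
  r2 -= -2·r1 → [0,0,-1,4]
  r3 -= 1·r1 → [0,0,-2,12]
  r3 -= 2·r2 → [0,0,0,4]

L=[[1,0,0,0],[-1,1,0,0],[5,-2,1,0],[-1,1,2,1]] U=[[4,-2,0,0],[0,-4,3,1],[0,0,-1,4],[0,0,0,4]]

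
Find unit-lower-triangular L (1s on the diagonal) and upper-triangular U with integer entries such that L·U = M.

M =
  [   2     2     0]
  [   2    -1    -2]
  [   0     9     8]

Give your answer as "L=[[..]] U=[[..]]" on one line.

  row1 -= 1·row0 → [0,-3,-2]
  row2 -= 0·row0 → [0,9,8]
  row2 -= -3·row1 → [0,0,2]

L=[[1,0,0],[1,1,0],[0,-3,1]] U=[[2,2,0],[0,-3,-2],[0,0,2]]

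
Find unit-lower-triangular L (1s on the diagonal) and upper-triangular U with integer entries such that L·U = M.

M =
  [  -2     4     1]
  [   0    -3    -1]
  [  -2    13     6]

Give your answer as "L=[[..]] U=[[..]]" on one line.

  r1 -= 0·r0 → [0,-3,-1]
  r2 -= 1·r0 → [0,9,5]
  r2 -= -3·r1 → [0,0,2]

L=[[1,0,0],[0,1,0],[1,-3,1]] U=[[-2,4,1],[0,-3,-1],[0,0,2]]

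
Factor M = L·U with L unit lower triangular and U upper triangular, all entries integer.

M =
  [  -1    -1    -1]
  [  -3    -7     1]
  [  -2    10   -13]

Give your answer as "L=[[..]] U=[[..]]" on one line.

  R1 -= 3·R0 → [0,-4,4]
  R2 -= 2·R0 → [0,12,-11]
  R2 -= -3·R1 → [0,0,1]

L=[[1,0,0],[3,1,0],[2,-3,1]] U=[[-1,-1,-1],[0,-4,4],[0,0,1]]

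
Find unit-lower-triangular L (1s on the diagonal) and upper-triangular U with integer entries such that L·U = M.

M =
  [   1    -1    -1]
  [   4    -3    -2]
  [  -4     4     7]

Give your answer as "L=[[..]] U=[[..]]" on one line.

  R1 -= 4·R0 → [0,1,2]
  R2 -= -4·R0 → [0,0,3]
  R2 -= 0·R1 → [0,0,3]

L=[[1,0,0],[4,1,0],[-4,0,1]] U=[[1,-1,-1],[0,1,2],[0,0,3]]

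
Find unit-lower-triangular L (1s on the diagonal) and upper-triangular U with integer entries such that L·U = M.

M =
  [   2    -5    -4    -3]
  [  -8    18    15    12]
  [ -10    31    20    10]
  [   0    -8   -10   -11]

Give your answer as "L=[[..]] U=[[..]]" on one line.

L=[[1,0,0,0],[-4,1,0,0],[-5,-3,1,0],[0,4,2,1]] U=[[2,-5,-4,-3],[0,-2,-1,0],[0,0,-3,-5],[0,0,0,-1]]

  row1 -= -4·row0 → [0,-2,-1,0]
  row2 -= -5·row0 → [0,6,0,-5]
  row3 -= 0·row0 → [0,-8,-10,-11]
  row2 -= -3·row1 → [0,0,-3,-5]
  row3 -= 4·row1 → [0,0,-6,-11]
  row3 -= 2·row2 → [0,0,0,-1]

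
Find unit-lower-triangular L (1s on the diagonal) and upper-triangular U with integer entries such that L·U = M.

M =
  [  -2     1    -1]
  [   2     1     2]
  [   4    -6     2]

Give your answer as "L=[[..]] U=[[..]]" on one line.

L=[[1,0,0],[-1,1,0],[-2,-2,1]] U=[[-2,1,-1],[0,2,1],[0,0,2]]

  row1 -= -1·row0 → [0,2,1]
  row2 -= -2·row0 → [0,-4,0]
  row2 -= -2·row1 → [0,0,2]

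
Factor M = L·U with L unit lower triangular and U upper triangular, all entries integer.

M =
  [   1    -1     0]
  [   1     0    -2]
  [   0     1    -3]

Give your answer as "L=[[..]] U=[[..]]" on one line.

L=[[1,0,0],[1,1,0],[0,1,1]] U=[[1,-1,0],[0,1,-2],[0,0,-1]]

  r1 -= 1·r0 → [0,1,-2]
  r2 -= 0·r0 → [0,1,-3]
  r2 -= 1·r1 → [0,0,-1]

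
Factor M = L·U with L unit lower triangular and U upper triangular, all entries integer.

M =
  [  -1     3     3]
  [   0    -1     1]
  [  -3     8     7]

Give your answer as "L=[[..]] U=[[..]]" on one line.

  R1 -= 0·R0 → [0,-1,1]
  R2 -= 3·R0 → [0,-1,-2]
  R2 -= 1·R1 → [0,0,-3]

L=[[1,0,0],[0,1,0],[3,1,1]] U=[[-1,3,3],[0,-1,1],[0,0,-3]]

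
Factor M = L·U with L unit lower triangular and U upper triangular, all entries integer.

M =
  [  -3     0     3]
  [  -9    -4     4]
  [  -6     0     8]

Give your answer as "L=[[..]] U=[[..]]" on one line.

L=[[1,0,0],[3,1,0],[2,0,1]] U=[[-3,0,3],[0,-4,-5],[0,0,2]]

  R1 -= 3·R0 → [0,-4,-5]
  R2 -= 2·R0 → [0,0,2]
  R2 -= 0·R1 → [0,0,2]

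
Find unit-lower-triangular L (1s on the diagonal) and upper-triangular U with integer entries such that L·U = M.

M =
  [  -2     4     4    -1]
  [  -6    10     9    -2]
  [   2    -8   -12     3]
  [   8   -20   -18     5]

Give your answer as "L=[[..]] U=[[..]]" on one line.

L=[[1,0,0,0],[3,1,0,0],[-1,2,1,0],[-4,2,-2,1]] U=[[-2,4,4,-1],[0,-2,-3,1],[0,0,-2,0],[0,0,0,-1]]

  R1 -= 3·R0 → [0,-2,-3,1]
  R2 -= -1·R0 → [0,-4,-8,2]
  R3 -= -4·R0 → [0,-4,-2,1]
  R2 -= 2·R1 → [0,0,-2,0]
  R3 -= 2·R1 → [0,0,4,-1]
  R3 -= -2·R2 → [0,0,0,-1]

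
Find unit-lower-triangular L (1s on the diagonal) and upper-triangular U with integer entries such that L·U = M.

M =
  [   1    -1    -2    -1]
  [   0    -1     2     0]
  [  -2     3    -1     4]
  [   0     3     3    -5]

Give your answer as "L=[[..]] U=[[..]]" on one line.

L=[[1,0,0,0],[0,1,0,0],[-2,-1,1,0],[0,-3,-3,1]] U=[[1,-1,-2,-1],[0,-1,2,0],[0,0,-3,2],[0,0,0,1]]

  R1 -= 0·R0 → [0,-1,2,0]
  R2 -= -2·R0 → [0,1,-5,2]
  R3 -= 0·R0 → [0,3,3,-5]
  R2 -= -1·R1 → [0,0,-3,2]
  R3 -= -3·R1 → [0,0,9,-5]
  R3 -= -3·R2 → [0,0,0,1]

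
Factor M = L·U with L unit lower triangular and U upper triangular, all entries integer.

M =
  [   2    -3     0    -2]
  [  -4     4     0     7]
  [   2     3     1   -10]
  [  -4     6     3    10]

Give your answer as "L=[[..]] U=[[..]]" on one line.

  R1 -= -2·R0 → [0,-2,0,3]
  R2 -= 1·R0 → [0,6,1,-8]
  R3 -= -2·R0 → [0,0,3,6]
  R2 -= -3·R1 → [0,0,1,1]
  R3 -= 0·R1 → [0,0,3,6]
  R3 -= 3·R2 → [0,0,0,3]

L=[[1,0,0,0],[-2,1,0,0],[1,-3,1,0],[-2,0,3,1]] U=[[2,-3,0,-2],[0,-2,0,3],[0,0,1,1],[0,0,0,3]]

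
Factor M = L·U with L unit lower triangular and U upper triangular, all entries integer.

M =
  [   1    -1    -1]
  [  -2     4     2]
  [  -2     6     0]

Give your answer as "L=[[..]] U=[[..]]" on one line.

L=[[1,0,0],[-2,1,0],[-2,2,1]] U=[[1,-1,-1],[0,2,0],[0,0,-2]]

  r1 -= -2·r0 → [0,2,0]
  r2 -= -2·r0 → [0,4,-2]
  r2 -= 2·r1 → [0,0,-2]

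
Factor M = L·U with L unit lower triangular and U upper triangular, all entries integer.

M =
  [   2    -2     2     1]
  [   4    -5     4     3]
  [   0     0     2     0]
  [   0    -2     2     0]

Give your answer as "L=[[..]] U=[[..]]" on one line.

L=[[1,0,0,0],[2,1,0,0],[0,0,1,0],[0,2,1,1]] U=[[2,-2,2,1],[0,-1,0,1],[0,0,2,0],[0,0,0,-2]]

  r1 -= 2·r0 → [0,-1,0,1]
  r2 -= 0·r0 → [0,0,2,0]
  r3 -= 0·r0 → [0,-2,2,0]
  r2 -= 0·r1 → [0,0,2,0]
  r3 -= 2·r1 → [0,0,2,-2]
  r3 -= 1·r2 → [0,0,0,-2]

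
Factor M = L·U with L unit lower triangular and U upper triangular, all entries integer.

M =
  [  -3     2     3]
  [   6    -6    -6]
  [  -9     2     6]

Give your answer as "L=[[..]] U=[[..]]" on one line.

  r1 -= -2·r0 → [0,-2,0]
  r2 -= 3·r0 → [0,-4,-3]
  r2 -= 2·r1 → [0,0,-3]

L=[[1,0,0],[-2,1,0],[3,2,1]] U=[[-3,2,3],[0,-2,0],[0,0,-3]]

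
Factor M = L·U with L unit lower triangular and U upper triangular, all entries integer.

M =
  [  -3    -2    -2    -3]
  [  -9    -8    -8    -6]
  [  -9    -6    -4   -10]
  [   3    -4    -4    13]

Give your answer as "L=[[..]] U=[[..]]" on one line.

  r1 -= 3·r0 → [0,-2,-2,3]
  r2 -= 3·r0 → [0,0,2,-1]
  r3 -= -1·r0 → [0,-6,-6,10]
  r2 -= 0·r1 → [0,0,2,-1]
  r3 -= 3·r1 → [0,0,0,1]
  r3 -= 0·r2 → [0,0,0,1]

L=[[1,0,0,0],[3,1,0,0],[3,0,1,0],[-1,3,0,1]] U=[[-3,-2,-2,-3],[0,-2,-2,3],[0,0,2,-1],[0,0,0,1]]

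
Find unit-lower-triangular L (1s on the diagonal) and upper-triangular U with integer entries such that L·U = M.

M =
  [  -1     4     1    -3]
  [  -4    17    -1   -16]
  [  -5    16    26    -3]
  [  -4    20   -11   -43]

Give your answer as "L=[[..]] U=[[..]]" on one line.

  r1 -= 4·r0 → [0,1,-5,-4]
  r2 -= 5·r0 → [0,-4,21,12]
  r3 -= 4·r0 → [0,4,-15,-31]
  r2 -= -4·r1 → [0,0,1,-4]
  r3 -= 4·r1 → [0,0,5,-15]
  r3 -= 5·r2 → [0,0,0,5]

L=[[1,0,0,0],[4,1,0,0],[5,-4,1,0],[4,4,5,1]] U=[[-1,4,1,-3],[0,1,-5,-4],[0,0,1,-4],[0,0,0,5]]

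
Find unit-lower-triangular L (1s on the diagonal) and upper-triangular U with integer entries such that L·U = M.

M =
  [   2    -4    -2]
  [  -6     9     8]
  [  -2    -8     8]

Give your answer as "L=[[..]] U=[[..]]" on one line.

L=[[1,0,0],[-3,1,0],[-1,4,1]] U=[[2,-4,-2],[0,-3,2],[0,0,-2]]

  r1 -= -3·r0 → [0,-3,2]
  r2 -= -1·r0 → [0,-12,6]
  r2 -= 4·r1 → [0,0,-2]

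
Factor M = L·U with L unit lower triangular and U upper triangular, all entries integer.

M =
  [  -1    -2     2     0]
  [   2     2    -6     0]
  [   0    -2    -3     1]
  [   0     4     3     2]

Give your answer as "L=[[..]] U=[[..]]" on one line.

  row1 -= -2·row0 → [0,-2,-2,0]
  row2 -= 0·row0 → [0,-2,-3,1]
  row3 -= 0·row0 → [0,4,3,2]
  row2 -= 1·row1 → [0,0,-1,1]
  row3 -= -2·row1 → [0,0,-1,2]
  row3 -= 1·row2 → [0,0,0,1]

L=[[1,0,0,0],[-2,1,0,0],[0,1,1,0],[0,-2,1,1]] U=[[-1,-2,2,0],[0,-2,-2,0],[0,0,-1,1],[0,0,0,1]]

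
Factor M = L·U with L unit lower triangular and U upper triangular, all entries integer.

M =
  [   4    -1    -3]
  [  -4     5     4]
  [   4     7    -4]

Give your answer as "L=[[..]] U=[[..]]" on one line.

  row1 -= -1·row0 → [0,4,1]
  row2 -= 1·row0 → [0,8,-1]
  row2 -= 2·row1 → [0,0,-3]

L=[[1,0,0],[-1,1,0],[1,2,1]] U=[[4,-1,-3],[0,4,1],[0,0,-3]]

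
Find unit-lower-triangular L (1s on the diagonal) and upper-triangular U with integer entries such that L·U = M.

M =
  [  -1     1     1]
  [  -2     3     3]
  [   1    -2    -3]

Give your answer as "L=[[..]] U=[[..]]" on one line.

L=[[1,0,0],[2,1,0],[-1,-1,1]] U=[[-1,1,1],[0,1,1],[0,0,-1]]

  R1 -= 2·R0 → [0,1,1]
  R2 -= -1·R0 → [0,-1,-2]
  R2 -= -1·R1 → [0,0,-1]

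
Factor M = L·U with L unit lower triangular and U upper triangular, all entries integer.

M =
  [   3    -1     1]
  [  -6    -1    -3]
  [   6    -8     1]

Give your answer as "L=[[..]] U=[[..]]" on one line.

L=[[1,0,0],[-2,1,0],[2,2,1]] U=[[3,-1,1],[0,-3,-1],[0,0,1]]

  r1 -= -2·r0 → [0,-3,-1]
  r2 -= 2·r0 → [0,-6,-1]
  r2 -= 2·r1 → [0,0,1]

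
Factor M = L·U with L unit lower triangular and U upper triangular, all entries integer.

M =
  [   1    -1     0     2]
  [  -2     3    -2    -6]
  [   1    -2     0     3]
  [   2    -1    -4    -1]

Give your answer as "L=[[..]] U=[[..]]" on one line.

L=[[1,0,0,0],[-2,1,0,0],[1,-1,1,0],[2,1,1,1]] U=[[1,-1,0,2],[0,1,-2,-2],[0,0,-2,-1],[0,0,0,-2]]

  R1 -= -2·R0 → [0,1,-2,-2]
  R2 -= 1·R0 → [0,-1,0,1]
  R3 -= 2·R0 → [0,1,-4,-5]
  R2 -= -1·R1 → [0,0,-2,-1]
  R3 -= 1·R1 → [0,0,-2,-3]
  R3 -= 1·R2 → [0,0,0,-2]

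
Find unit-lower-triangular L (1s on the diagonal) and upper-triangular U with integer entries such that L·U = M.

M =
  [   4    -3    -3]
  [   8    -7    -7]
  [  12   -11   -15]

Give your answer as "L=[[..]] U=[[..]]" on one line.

  row1 -= 2·row0 → [0,-1,-1]
  row2 -= 3·row0 → [0,-2,-6]
  row2 -= 2·row1 → [0,0,-4]

L=[[1,0,0],[2,1,0],[3,2,1]] U=[[4,-3,-3],[0,-1,-1],[0,0,-4]]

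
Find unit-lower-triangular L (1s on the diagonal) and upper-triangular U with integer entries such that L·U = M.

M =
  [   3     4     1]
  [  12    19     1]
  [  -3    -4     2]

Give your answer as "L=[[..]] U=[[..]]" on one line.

  R1 -= 4·R0 → [0,3,-3]
  R2 -= -1·R0 → [0,0,3]
  R2 -= 0·R1 → [0,0,3]

L=[[1,0,0],[4,1,0],[-1,0,1]] U=[[3,4,1],[0,3,-3],[0,0,3]]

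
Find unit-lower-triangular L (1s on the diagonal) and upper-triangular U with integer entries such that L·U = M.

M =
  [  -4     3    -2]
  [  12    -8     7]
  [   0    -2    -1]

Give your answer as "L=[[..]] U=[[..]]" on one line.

L=[[1,0,0],[-3,1,0],[0,-2,1]] U=[[-4,3,-2],[0,1,1],[0,0,1]]

  r1 -= -3·r0 → [0,1,1]
  r2 -= 0·r0 → [0,-2,-1]
  r2 -= -2·r1 → [0,0,1]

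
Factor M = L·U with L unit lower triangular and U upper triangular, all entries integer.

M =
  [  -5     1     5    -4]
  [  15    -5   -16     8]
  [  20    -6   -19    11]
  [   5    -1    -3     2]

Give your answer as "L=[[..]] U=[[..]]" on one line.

L=[[1,0,0,0],[-3,1,0,0],[-4,1,1,0],[-1,0,1,1]] U=[[-5,1,5,-4],[0,-2,-1,-4],[0,0,2,-1],[0,0,0,-1]]

  row1 -= -3·row0 → [0,-2,-1,-4]
  row2 -= -4·row0 → [0,-2,1,-5]
  row3 -= -1·row0 → [0,0,2,-2]
  row2 -= 1·row1 → [0,0,2,-1]
  row3 -= 0·row1 → [0,0,2,-2]
  row3 -= 1·row2 → [0,0,0,-1]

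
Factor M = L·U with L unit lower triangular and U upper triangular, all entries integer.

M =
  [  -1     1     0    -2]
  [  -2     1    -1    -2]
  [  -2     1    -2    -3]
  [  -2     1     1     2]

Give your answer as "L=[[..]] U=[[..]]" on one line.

  R1 -= 2·R0 → [0,-1,-1,2]
  R2 -= 2·R0 → [0,-1,-2,1]
  R3 -= 2·R0 → [0,-1,1,6]
  R2 -= 1·R1 → [0,0,-1,-1]
  R3 -= 1·R1 → [0,0,2,4]
  R3 -= -2·R2 → [0,0,0,2]

L=[[1,0,0,0],[2,1,0,0],[2,1,1,0],[2,1,-2,1]] U=[[-1,1,0,-2],[0,-1,-1,2],[0,0,-1,-1],[0,0,0,2]]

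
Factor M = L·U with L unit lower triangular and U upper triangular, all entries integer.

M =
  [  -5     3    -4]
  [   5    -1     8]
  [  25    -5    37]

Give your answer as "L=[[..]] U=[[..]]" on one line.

  row1 -= -1·row0 → [0,2,4]
  row2 -= -5·row0 → [0,10,17]
  row2 -= 5·row1 → [0,0,-3]

L=[[1,0,0],[-1,1,0],[-5,5,1]] U=[[-5,3,-4],[0,2,4],[0,0,-3]]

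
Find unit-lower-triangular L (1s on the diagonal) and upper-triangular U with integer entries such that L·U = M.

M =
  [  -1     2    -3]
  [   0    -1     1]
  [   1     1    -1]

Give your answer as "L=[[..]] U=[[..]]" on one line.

L=[[1,0,0],[0,1,0],[-1,-3,1]] U=[[-1,2,-3],[0,-1,1],[0,0,-1]]

  row1 -= 0·row0 → [0,-1,1]
  row2 -= -1·row0 → [0,3,-4]
  row2 -= -3·row1 → [0,0,-1]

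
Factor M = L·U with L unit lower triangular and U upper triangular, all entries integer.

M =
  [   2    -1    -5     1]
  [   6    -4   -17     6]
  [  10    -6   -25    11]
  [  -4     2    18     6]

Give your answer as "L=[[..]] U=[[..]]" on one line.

L=[[1,0,0,0],[3,1,0,0],[5,1,1,0],[-2,0,4,1]] U=[[2,-1,-5,1],[0,-1,-2,3],[0,0,2,3],[0,0,0,-4]]

  row1 -= 3·row0 → [0,-1,-2,3]
  row2 -= 5·row0 → [0,-1,0,6]
  row3 -= -2·row0 → [0,0,8,8]
  row2 -= 1·row1 → [0,0,2,3]
  row3 -= 0·row1 → [0,0,8,8]
  row3 -= 4·row2 → [0,0,0,-4]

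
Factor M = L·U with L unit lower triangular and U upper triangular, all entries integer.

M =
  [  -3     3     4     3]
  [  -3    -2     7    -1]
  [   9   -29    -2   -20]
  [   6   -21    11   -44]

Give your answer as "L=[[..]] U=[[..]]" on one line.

  row1 -= 1·row0 → [0,-5,3,-4]
  row2 -= -3·row0 → [0,-20,10,-11]
  row3 -= -2·row0 → [0,-15,19,-38]
  row2 -= 4·row1 → [0,0,-2,5]
  row3 -= 3·row1 → [0,0,10,-26]
  row3 -= -5·row2 → [0,0,0,-1]

L=[[1,0,0,0],[1,1,0,0],[-3,4,1,0],[-2,3,-5,1]] U=[[-3,3,4,3],[0,-5,3,-4],[0,0,-2,5],[0,0,0,-1]]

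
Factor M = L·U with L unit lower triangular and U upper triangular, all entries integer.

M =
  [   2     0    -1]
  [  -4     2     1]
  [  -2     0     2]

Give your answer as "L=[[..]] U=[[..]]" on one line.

L=[[1,0,0],[-2,1,0],[-1,0,1]] U=[[2,0,-1],[0,2,-1],[0,0,1]]

  r1 -= -2·r0 → [0,2,-1]
  r2 -= -1·r0 → [0,0,1]
  r2 -= 0·r1 → [0,0,1]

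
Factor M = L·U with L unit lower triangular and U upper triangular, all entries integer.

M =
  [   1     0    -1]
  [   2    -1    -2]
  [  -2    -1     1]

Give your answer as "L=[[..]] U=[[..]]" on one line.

  r1 -= 2·r0 → [0,-1,0]
  r2 -= -2·r0 → [0,-1,-1]
  r2 -= 1·r1 → [0,0,-1]

L=[[1,0,0],[2,1,0],[-2,1,1]] U=[[1,0,-1],[0,-1,0],[0,0,-1]]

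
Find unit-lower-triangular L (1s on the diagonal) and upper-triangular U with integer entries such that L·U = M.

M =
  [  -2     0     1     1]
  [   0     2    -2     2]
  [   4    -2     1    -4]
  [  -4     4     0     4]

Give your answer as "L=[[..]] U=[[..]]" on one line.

L=[[1,0,0,0],[0,1,0,0],[-2,-1,1,0],[2,2,2,1]] U=[[-2,0,1,1],[0,2,-2,2],[0,0,1,0],[0,0,0,-2]]

  R1 -= 0·R0 → [0,2,-2,2]
  R2 -= -2·R0 → [0,-2,3,-2]
  R3 -= 2·R0 → [0,4,-2,2]
  R2 -= -1·R1 → [0,0,1,0]
  R3 -= 2·R1 → [0,0,2,-2]
  R3 -= 2·R2 → [0,0,0,-2]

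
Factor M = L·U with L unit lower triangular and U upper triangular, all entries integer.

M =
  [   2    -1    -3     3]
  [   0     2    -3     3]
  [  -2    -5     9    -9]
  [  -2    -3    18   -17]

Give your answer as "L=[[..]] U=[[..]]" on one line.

L=[[1,0,0,0],[0,1,0,0],[-1,-3,1,0],[-1,-2,-3,1]] U=[[2,-1,-3,3],[0,2,-3,3],[0,0,-3,3],[0,0,0,1]]

  row1 -= 0·row0 → [0,2,-3,3]
  row2 -= -1·row0 → [0,-6,6,-6]
  row3 -= -1·row0 → [0,-4,15,-14]
  row2 -= -3·row1 → [0,0,-3,3]
  row3 -= -2·row1 → [0,0,9,-8]
  row3 -= -3·row2 → [0,0,0,1]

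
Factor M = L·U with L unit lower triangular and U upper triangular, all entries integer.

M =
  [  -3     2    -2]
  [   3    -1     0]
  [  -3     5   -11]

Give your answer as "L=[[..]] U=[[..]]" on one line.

  R1 -= -1·R0 → [0,1,-2]
  R2 -= 1·R0 → [0,3,-9]
  R2 -= 3·R1 → [0,0,-3]

L=[[1,0,0],[-1,1,0],[1,3,1]] U=[[-3,2,-2],[0,1,-2],[0,0,-3]]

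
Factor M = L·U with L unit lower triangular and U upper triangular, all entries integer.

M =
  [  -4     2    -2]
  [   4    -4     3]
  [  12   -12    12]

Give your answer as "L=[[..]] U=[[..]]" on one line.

L=[[1,0,0],[-1,1,0],[-3,3,1]] U=[[-4,2,-2],[0,-2,1],[0,0,3]]

  R1 -= -1·R0 → [0,-2,1]
  R2 -= -3·R0 → [0,-6,6]
  R2 -= 3·R1 → [0,0,3]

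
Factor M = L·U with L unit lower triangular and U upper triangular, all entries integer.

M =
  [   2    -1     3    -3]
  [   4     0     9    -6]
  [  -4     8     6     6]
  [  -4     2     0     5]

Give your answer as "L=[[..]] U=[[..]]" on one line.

  R1 -= 2·R0 → [0,2,3,0]
  R2 -= -2·R0 → [0,6,12,0]
  R3 -= -2·R0 → [0,0,6,-1]
  R2 -= 3·R1 → [0,0,3,0]
  R3 -= 0·R1 → [0,0,6,-1]
  R3 -= 2·R2 → [0,0,0,-1]

L=[[1,0,0,0],[2,1,0,0],[-2,3,1,0],[-2,0,2,1]] U=[[2,-1,3,-3],[0,2,3,0],[0,0,3,0],[0,0,0,-1]]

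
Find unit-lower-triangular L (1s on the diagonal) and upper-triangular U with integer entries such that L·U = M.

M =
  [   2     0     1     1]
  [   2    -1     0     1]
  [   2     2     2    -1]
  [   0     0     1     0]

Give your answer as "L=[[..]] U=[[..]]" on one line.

L=[[1,0,0,0],[1,1,0,0],[1,-2,1,0],[0,0,-1,1]] U=[[2,0,1,1],[0,-1,-1,0],[0,0,-1,-2],[0,0,0,-2]]

  r1 -= 1·r0 → [0,-1,-1,0]
  r2 -= 1·r0 → [0,2,1,-2]
  r3 -= 0·r0 → [0,0,1,0]
  r2 -= -2·r1 → [0,0,-1,-2]
  r3 -= 0·r1 → [0,0,1,0]
  r3 -= -1·r2 → [0,0,0,-2]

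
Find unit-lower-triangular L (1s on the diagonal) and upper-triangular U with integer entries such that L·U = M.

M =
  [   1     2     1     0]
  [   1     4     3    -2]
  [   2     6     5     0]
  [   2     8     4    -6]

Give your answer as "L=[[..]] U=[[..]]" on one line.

L=[[1,0,0,0],[1,1,0,0],[2,1,1,0],[2,2,-2,1]] U=[[1,2,1,0],[0,2,2,-2],[0,0,1,2],[0,0,0,2]]

  R1 -= 1·R0 → [0,2,2,-2]
  R2 -= 2·R0 → [0,2,3,0]
  R3 -= 2·R0 → [0,4,2,-6]
  R2 -= 1·R1 → [0,0,1,2]
  R3 -= 2·R1 → [0,0,-2,-2]
  R3 -= -2·R2 → [0,0,0,2]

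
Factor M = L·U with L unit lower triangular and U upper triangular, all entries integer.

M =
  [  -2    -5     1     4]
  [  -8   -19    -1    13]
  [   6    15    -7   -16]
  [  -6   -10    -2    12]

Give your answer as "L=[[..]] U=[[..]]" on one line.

L=[[1,0,0,0],[4,1,0,0],[-3,0,1,0],[3,5,-5,1]] U=[[-2,-5,1,4],[0,1,-5,-3],[0,0,-4,-4],[0,0,0,-5]]

  row1 -= 4·row0 → [0,1,-5,-3]
  row2 -= -3·row0 → [0,0,-4,-4]
  row3 -= 3·row0 → [0,5,-5,0]
  row2 -= 0·row1 → [0,0,-4,-4]
  row3 -= 5·row1 → [0,0,20,15]
  row3 -= -5·row2 → [0,0,0,-5]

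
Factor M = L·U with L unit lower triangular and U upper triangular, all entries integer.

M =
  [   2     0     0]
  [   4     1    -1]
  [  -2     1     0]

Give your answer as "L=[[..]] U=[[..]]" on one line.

  r1 -= 2·r0 → [0,1,-1]
  r2 -= -1·r0 → [0,1,0]
  r2 -= 1·r1 → [0,0,1]

L=[[1,0,0],[2,1,0],[-1,1,1]] U=[[2,0,0],[0,1,-1],[0,0,1]]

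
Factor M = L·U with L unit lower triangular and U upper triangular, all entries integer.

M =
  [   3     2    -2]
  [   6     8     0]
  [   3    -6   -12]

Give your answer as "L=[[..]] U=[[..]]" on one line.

  r1 -= 2·r0 → [0,4,4]
  r2 -= 1·r0 → [0,-8,-10]
  r2 -= -2·r1 → [0,0,-2]

L=[[1,0,0],[2,1,0],[1,-2,1]] U=[[3,2,-2],[0,4,4],[0,0,-2]]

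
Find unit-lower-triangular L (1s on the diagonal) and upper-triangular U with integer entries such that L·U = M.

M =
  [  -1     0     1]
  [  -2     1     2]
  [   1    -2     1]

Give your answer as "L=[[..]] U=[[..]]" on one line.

  R1 -= 2·R0 → [0,1,0]
  R2 -= -1·R0 → [0,-2,2]
  R2 -= -2·R1 → [0,0,2]

L=[[1,0,0],[2,1,0],[-1,-2,1]] U=[[-1,0,1],[0,1,0],[0,0,2]]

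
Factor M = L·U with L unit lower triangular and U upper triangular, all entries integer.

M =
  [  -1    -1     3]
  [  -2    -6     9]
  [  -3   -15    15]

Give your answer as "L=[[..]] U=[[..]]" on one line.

  r1 -= 2·r0 → [0,-4,3]
  r2 -= 3·r0 → [0,-12,6]
  r2 -= 3·r1 → [0,0,-3]

L=[[1,0,0],[2,1,0],[3,3,1]] U=[[-1,-1,3],[0,-4,3],[0,0,-3]]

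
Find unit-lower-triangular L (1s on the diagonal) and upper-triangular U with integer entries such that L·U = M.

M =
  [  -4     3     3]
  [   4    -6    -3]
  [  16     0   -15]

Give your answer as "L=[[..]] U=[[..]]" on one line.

L=[[1,0,0],[-1,1,0],[-4,-4,1]] U=[[-4,3,3],[0,-3,0],[0,0,-3]]

  row1 -= -1·row0 → [0,-3,0]
  row2 -= -4·row0 → [0,12,-3]
  row2 -= -4·row1 → [0,0,-3]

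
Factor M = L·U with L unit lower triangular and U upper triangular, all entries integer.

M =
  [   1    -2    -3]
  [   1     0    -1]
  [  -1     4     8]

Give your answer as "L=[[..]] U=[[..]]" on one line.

L=[[1,0,0],[1,1,0],[-1,1,1]] U=[[1,-2,-3],[0,2,2],[0,0,3]]

  R1 -= 1·R0 → [0,2,2]
  R2 -= -1·R0 → [0,2,5]
  R2 -= 1·R1 → [0,0,3]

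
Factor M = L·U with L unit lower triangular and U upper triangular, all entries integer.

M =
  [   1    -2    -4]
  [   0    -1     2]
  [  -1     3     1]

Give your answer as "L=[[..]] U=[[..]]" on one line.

  row1 -= 0·row0 → [0,-1,2]
  row2 -= -1·row0 → [0,1,-3]
  row2 -= -1·row1 → [0,0,-1]

L=[[1,0,0],[0,1,0],[-1,-1,1]] U=[[1,-2,-4],[0,-1,2],[0,0,-1]]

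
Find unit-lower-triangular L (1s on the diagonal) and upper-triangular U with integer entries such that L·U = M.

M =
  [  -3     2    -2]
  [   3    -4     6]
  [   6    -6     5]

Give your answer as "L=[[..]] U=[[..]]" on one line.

  row1 -= -1·row0 → [0,-2,4]
  row2 -= -2·row0 → [0,-2,1]
  row2 -= 1·row1 → [0,0,-3]

L=[[1,0,0],[-1,1,0],[-2,1,1]] U=[[-3,2,-2],[0,-2,4],[0,0,-3]]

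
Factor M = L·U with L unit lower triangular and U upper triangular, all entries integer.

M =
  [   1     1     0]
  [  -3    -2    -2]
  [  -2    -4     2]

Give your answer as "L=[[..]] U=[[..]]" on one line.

  R1 -= -3·R0 → [0,1,-2]
  R2 -= -2·R0 → [0,-2,2]
  R2 -= -2·R1 → [0,0,-2]

L=[[1,0,0],[-3,1,0],[-2,-2,1]] U=[[1,1,0],[0,1,-2],[0,0,-2]]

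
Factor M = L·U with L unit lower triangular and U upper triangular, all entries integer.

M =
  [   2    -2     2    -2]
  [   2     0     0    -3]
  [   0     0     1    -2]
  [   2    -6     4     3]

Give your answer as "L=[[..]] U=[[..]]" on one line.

  r1 -= 1·r0 → [0,2,-2,-1]
  r2 -= 0·r0 → [0,0,1,-2]
  r3 -= 1·r0 → [0,-4,2,5]
  r2 -= 0·r1 → [0,0,1,-2]
  r3 -= -2·r1 → [0,0,-2,3]
  r3 -= -2·r2 → [0,0,0,-1]

L=[[1,0,0,0],[1,1,0,0],[0,0,1,0],[1,-2,-2,1]] U=[[2,-2,2,-2],[0,2,-2,-1],[0,0,1,-2],[0,0,0,-1]]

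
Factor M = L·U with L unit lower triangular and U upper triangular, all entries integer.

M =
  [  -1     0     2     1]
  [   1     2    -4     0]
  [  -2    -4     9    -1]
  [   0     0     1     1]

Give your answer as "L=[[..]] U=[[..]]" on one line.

  R1 -= -1·R0 → [0,2,-2,1]
  R2 -= 2·R0 → [0,-4,5,-3]
  R3 -= 0·R0 → [0,0,1,1]
  R2 -= -2·R1 → [0,0,1,-1]
  R3 -= 0·R1 → [0,0,1,1]
  R3 -= 1·R2 → [0,0,0,2]

L=[[1,0,0,0],[-1,1,0,0],[2,-2,1,0],[0,0,1,1]] U=[[-1,0,2,1],[0,2,-2,1],[0,0,1,-1],[0,0,0,2]]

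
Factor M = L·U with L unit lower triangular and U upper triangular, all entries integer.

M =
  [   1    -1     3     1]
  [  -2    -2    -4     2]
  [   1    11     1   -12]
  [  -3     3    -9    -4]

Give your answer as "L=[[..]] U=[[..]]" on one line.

  R1 -= -2·R0 → [0,-4,2,4]
  R2 -= 1·R0 → [0,12,-2,-13]
  R3 -= -3·R0 → [0,0,0,-1]
  R2 -= -3·R1 → [0,0,4,-1]
  R3 -= 0·R1 → [0,0,0,-1]
  R3 -= 0·R2 → [0,0,0,-1]

L=[[1,0,0,0],[-2,1,0,0],[1,-3,1,0],[-3,0,0,1]] U=[[1,-1,3,1],[0,-4,2,4],[0,0,4,-1],[0,0,0,-1]]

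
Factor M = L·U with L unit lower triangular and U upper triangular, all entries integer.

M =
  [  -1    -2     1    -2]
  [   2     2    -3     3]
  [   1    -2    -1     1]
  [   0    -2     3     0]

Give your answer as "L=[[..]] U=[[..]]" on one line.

L=[[1,0,0,0],[-2,1,0,0],[-1,2,1,0],[0,1,2,1]] U=[[-1,-2,1,-2],[0,-2,-1,-1],[0,0,2,1],[0,0,0,-1]]

  row1 -= -2·row0 → [0,-2,-1,-1]
  row2 -= -1·row0 → [0,-4,0,-1]
  row3 -= 0·row0 → [0,-2,3,0]
  row2 -= 2·row1 → [0,0,2,1]
  row3 -= 1·row1 → [0,0,4,1]
  row3 -= 2·row2 → [0,0,0,-1]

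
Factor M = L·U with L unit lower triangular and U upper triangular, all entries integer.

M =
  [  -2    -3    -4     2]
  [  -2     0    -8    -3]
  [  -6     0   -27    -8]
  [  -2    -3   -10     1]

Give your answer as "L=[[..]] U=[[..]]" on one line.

L=[[1,0,0,0],[1,1,0,0],[3,3,1,0],[1,0,2,1]] U=[[-2,-3,-4,2],[0,3,-4,-5],[0,0,-3,1],[0,0,0,-3]]

  row1 -= 1·row0 → [0,3,-4,-5]
  row2 -= 3·row0 → [0,9,-15,-14]
  row3 -= 1·row0 → [0,0,-6,-1]
  row2 -= 3·row1 → [0,0,-3,1]
  row3 -= 0·row1 → [0,0,-6,-1]
  row3 -= 2·row2 → [0,0,0,-3]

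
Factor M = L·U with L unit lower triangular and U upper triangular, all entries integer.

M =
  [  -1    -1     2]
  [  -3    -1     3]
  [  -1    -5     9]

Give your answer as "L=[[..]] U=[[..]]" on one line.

  r1 -= 3·r0 → [0,2,-3]
  r2 -= 1·r0 → [0,-4,7]
  r2 -= -2·r1 → [0,0,1]

L=[[1,0,0],[3,1,0],[1,-2,1]] U=[[-1,-1,2],[0,2,-3],[0,0,1]]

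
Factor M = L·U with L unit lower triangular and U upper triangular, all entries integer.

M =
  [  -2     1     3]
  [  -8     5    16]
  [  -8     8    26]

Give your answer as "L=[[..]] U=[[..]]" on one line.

L=[[1,0,0],[4,1,0],[4,4,1]] U=[[-2,1,3],[0,1,4],[0,0,-2]]

  r1 -= 4·r0 → [0,1,4]
  r2 -= 4·r0 → [0,4,14]
  r2 -= 4·r1 → [0,0,-2]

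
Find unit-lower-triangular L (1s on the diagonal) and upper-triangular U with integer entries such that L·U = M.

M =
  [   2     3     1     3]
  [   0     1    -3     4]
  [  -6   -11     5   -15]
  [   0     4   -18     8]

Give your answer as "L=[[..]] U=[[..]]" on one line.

L=[[1,0,0,0],[0,1,0,0],[-3,-2,1,0],[0,4,-3,1]] U=[[2,3,1,3],[0,1,-3,4],[0,0,2,2],[0,0,0,-2]]

  row1 -= 0·row0 → [0,1,-3,4]
  row2 -= -3·row0 → [0,-2,8,-6]
  row3 -= 0·row0 → [0,4,-18,8]
  row2 -= -2·row1 → [0,0,2,2]
  row3 -= 4·row1 → [0,0,-6,-8]
  row3 -= -3·row2 → [0,0,0,-2]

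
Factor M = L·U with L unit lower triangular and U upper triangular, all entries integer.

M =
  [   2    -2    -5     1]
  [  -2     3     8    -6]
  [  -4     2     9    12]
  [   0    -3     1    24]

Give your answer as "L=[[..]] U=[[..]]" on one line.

  r1 -= -1·r0 → [0,1,3,-5]
  r2 -= -2·r0 → [0,-2,-1,14]
  r3 -= 0·r0 → [0,-3,1,24]
  r2 -= -2·r1 → [0,0,5,4]
  r3 -= -3·r1 → [0,0,10,9]
  r3 -= 2·r2 → [0,0,0,1]

L=[[1,0,0,0],[-1,1,0,0],[-2,-2,1,0],[0,-3,2,1]] U=[[2,-2,-5,1],[0,1,3,-5],[0,0,5,4],[0,0,0,1]]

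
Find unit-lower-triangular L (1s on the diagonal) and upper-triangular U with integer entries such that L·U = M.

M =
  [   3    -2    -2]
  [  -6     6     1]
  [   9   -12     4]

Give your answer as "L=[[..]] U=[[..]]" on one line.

L=[[1,0,0],[-2,1,0],[3,-3,1]] U=[[3,-2,-2],[0,2,-3],[0,0,1]]

  row1 -= -2·row0 → [0,2,-3]
  row2 -= 3·row0 → [0,-6,10]
  row2 -= -3·row1 → [0,0,1]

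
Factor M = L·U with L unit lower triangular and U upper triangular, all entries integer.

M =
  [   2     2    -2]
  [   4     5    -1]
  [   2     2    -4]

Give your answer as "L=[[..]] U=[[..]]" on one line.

L=[[1,0,0],[2,1,0],[1,0,1]] U=[[2,2,-2],[0,1,3],[0,0,-2]]

  R1 -= 2·R0 → [0,1,3]
  R2 -= 1·R0 → [0,0,-2]
  R2 -= 0·R1 → [0,0,-2]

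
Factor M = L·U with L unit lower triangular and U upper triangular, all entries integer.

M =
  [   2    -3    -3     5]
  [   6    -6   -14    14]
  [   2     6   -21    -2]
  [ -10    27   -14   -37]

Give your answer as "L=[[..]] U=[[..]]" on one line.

  row1 -= 3·row0 → [0,3,-5,-1]
  row2 -= 1·row0 → [0,9,-18,-7]
  row3 -= -5·row0 → [0,12,-29,-12]
  row2 -= 3·row1 → [0,0,-3,-4]
  row3 -= 4·row1 → [0,0,-9,-8]
  row3 -= 3·row2 → [0,0,0,4]

L=[[1,0,0,0],[3,1,0,0],[1,3,1,0],[-5,4,3,1]] U=[[2,-3,-3,5],[0,3,-5,-1],[0,0,-3,-4],[0,0,0,4]]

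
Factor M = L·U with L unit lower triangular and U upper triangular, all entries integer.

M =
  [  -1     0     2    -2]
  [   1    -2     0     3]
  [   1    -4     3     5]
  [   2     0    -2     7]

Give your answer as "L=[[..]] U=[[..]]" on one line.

L=[[1,0,0,0],[-1,1,0,0],[-1,2,1,0],[-2,0,2,1]] U=[[-1,0,2,-2],[0,-2,2,1],[0,0,1,1],[0,0,0,1]]

  row1 -= -1·row0 → [0,-2,2,1]
  row2 -= -1·row0 → [0,-4,5,3]
  row3 -= -2·row0 → [0,0,2,3]
  row2 -= 2·row1 → [0,0,1,1]
  row3 -= 0·row1 → [0,0,2,3]
  row3 -= 2·row2 → [0,0,0,1]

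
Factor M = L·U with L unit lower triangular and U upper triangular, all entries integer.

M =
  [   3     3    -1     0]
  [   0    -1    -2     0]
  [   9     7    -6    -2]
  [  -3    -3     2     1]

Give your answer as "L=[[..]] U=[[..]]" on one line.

L=[[1,0,0,0],[0,1,0,0],[3,2,1,0],[-1,0,1,1]] U=[[3,3,-1,0],[0,-1,-2,0],[0,0,1,-2],[0,0,0,3]]

  r1 -= 0·r0 → [0,-1,-2,0]
  r2 -= 3·r0 → [0,-2,-3,-2]
  r3 -= -1·r0 → [0,0,1,1]
  r2 -= 2·r1 → [0,0,1,-2]
  r3 -= 0·r1 → [0,0,1,1]
  r3 -= 1·r2 → [0,0,0,3]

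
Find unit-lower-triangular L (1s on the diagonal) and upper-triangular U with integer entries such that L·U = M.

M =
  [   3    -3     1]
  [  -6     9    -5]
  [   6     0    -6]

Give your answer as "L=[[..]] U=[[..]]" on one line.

  r1 -= -2·r0 → [0,3,-3]
  r2 -= 2·r0 → [0,6,-8]
  r2 -= 2·r1 → [0,0,-2]

L=[[1,0,0],[-2,1,0],[2,2,1]] U=[[3,-3,1],[0,3,-3],[0,0,-2]]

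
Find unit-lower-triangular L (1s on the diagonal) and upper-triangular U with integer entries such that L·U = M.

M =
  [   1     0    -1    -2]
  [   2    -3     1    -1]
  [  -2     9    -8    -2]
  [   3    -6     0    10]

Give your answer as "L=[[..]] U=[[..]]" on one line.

L=[[1,0,0,0],[2,1,0,0],[-2,-3,1,0],[3,2,3,1]] U=[[1,0,-1,-2],[0,-3,3,3],[0,0,-1,3],[0,0,0,1]]

  row1 -= 2·row0 → [0,-3,3,3]
  row2 -= -2·row0 → [0,9,-10,-6]
  row3 -= 3·row0 → [0,-6,3,16]
  row2 -= -3·row1 → [0,0,-1,3]
  row3 -= 2·row1 → [0,0,-3,10]
  row3 -= 3·row2 → [0,0,0,1]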